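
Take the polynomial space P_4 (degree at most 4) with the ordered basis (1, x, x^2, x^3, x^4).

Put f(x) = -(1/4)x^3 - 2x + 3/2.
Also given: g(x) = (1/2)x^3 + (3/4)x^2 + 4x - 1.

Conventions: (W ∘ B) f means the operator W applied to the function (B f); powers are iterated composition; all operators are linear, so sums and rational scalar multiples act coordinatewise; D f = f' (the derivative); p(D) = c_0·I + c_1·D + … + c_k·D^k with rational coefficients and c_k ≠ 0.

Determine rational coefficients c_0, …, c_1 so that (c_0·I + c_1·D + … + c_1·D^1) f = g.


c_0 = -2, c_1 = -1

D^0 f = -(1/4)x^3 - 2x + 3/2
D^1 f = -(3/4)x^2 - 2
matching coefficients of g against c_0 f + c_1 Df + … from the top degree down determines the c_i
solution: c_0 = -2, c_1 = -1


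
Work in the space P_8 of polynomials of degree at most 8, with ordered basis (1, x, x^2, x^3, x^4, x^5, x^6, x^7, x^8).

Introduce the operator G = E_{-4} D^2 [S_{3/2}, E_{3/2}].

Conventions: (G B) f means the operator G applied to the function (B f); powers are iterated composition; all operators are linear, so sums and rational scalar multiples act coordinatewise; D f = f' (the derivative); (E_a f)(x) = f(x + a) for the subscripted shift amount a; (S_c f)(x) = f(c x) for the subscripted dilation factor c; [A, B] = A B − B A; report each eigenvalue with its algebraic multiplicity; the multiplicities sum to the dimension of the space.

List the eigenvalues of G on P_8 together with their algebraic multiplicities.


λ = 0 (multiplicity 9)

image of 1: 0
image of x: 0
image of x^2: 0
image of x^3: -81/8
image of x^4: -(243/4)x + 2673/16
image of x^5: -(3645/16)x^2 + (40095/32)x - 110565/64
image of x^6: -(10935/16)x^3 + (360855/64)x^2 - (995085/64)x + 7337385/512
image of x^7: -(229635/128)x^4 + (2525985/128)x^3 - (20896785/256)x^2 + (154085085/1024)x - 213606477/2048
image of x^8: -(137781/32)x^5 + (7577955/128)x^4 - (20896785/64)x^3 + (462255255/512)x^2 - (640819431/512)x + 1425160737/2048
the matrix is upper triangular; its diagonal is (0, 0, 0, 0, 0, 0, 0, 0, 0)
for a triangular matrix the eigenvalues are the diagonal entries, with algebraic multiplicity their repetition count


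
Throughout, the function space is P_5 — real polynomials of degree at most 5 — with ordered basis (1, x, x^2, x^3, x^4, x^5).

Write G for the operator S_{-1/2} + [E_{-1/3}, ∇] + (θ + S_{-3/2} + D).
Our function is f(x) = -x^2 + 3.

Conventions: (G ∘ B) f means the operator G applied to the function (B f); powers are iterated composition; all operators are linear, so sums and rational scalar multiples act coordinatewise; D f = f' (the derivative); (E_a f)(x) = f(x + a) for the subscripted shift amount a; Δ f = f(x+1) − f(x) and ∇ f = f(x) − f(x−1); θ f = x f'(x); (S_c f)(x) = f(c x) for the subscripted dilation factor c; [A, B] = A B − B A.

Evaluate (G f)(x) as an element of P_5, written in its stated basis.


S_{-1/2} f = -(1/4)x^2 + 3
∇ f = -2x + 1
E_{-1/3} ∇ f = -2x + 5/3
E_{-1/3} f = -x^2 + (2/3)x + 26/9
∇ E_{-1/3} f = -2x + 5/3
[E_{-1/3}, ∇] f = 0
θ f = -2x^2
S_{-3/2} f = -(9/4)x^2 + 3
D f = -2x
(θ + S_{-3/2} + D) f = -(17/4)x^2 - 2x + 3
(S_{-1/2} + [E_{-1/3}, ∇] + (θ + S_{-3/2} + D)) f = -(9/2)x^2 - 2x + 6

g(x) = -(9/2)x^2 - 2x + 6


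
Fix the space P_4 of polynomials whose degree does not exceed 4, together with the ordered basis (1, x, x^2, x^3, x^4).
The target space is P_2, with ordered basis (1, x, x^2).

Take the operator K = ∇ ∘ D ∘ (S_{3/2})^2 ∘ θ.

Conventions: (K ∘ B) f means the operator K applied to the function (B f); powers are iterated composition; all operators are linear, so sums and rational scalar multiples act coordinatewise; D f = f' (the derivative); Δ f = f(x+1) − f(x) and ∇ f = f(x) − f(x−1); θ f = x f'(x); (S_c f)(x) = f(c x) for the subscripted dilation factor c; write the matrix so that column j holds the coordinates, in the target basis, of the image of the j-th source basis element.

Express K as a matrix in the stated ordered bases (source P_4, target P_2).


image of 1: 0
image of x: 0
image of x^2: 81/4
image of x^3: (6561/32)x - 6561/64
image of x^4: (19683/16)x^2 - (19683/16)x + 6561/16
each image's coordinates form column j of the matrix

the matrix is [[0, 0, 81/4, -6561/64, 6561/16]; [0, 0, 0, 6561/32, -19683/16]; [0, 0, 0, 0, 19683/16]] (rows listed top to bottom)


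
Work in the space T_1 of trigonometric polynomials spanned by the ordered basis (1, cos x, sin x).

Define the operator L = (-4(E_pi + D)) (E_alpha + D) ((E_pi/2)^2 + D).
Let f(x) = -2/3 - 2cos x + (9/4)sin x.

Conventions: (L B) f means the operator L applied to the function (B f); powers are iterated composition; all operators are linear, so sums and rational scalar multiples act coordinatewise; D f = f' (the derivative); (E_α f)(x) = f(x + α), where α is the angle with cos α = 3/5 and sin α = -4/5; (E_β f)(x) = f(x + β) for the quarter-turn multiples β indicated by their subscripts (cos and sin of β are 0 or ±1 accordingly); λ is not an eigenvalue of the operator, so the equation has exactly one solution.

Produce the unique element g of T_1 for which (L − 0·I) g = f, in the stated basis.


g(x) = 1/6 - (19/64)cos x - (33/64)sin x

write g with unknown coordinates in the stated basis and equate coefficients in (L − 0·I) g = f
solving from the highest basis element down gives g = 1/6 - (19/64)cos x - (33/64)sin x
check: L g = -2/3 - 2cos x + (9/4)sin x
so L g − 0·g = -2/3 - 2cos x + (9/4)sin x = f ✓


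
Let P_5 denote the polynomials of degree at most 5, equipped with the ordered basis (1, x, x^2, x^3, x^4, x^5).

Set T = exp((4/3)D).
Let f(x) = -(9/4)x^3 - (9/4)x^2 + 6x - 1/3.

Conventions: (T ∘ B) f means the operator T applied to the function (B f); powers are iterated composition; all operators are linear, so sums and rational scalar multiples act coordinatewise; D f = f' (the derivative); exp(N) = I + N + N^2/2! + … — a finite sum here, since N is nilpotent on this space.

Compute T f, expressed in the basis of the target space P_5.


g(x) = -(9/4)x^3 - (45/4)x^2 - 12x - 5/3

order-1 term: -9x^2 - 6x + 8
order-2 term: -12x - 4
order-3 term: -16/3
the series for exp((4/3)D) f terminates at order 3
exp((4/3)D) f = -(9/4)x^3 - (45/4)x^2 - 12x - 5/3


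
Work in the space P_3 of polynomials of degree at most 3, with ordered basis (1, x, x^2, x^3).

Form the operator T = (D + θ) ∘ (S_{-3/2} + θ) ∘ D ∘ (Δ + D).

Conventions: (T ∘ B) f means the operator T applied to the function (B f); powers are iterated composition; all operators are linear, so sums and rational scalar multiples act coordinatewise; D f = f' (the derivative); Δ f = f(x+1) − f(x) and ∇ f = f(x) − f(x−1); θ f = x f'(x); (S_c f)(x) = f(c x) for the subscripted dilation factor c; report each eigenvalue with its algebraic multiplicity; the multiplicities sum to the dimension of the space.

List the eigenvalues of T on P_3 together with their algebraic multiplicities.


image of 1: 0
image of x: 0
image of x^2: 0
image of x^3: -6x - 6
the matrix is upper triangular; its diagonal is (0, 0, 0, 0)
for a triangular matrix the eigenvalues are the diagonal entries, with algebraic multiplicity their repetition count

λ = 0 (multiplicity 4)


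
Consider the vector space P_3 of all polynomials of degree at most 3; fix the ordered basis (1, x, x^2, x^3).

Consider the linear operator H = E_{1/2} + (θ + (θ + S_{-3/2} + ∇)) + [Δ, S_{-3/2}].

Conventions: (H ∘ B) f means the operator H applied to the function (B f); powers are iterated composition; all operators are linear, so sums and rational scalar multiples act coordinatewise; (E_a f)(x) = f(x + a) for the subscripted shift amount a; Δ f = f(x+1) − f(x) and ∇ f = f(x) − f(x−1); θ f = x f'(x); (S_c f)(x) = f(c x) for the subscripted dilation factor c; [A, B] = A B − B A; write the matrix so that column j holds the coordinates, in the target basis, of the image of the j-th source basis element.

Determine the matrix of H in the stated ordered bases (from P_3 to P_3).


the matrix is [[2, -1, 1/2, -13/4]; [0, 3/2, 21/2, -63/8]; [0, 0, 29/4, -99/8]; [0, 0, 0, 29/8]] (rows listed top to bottom)

image of 1: 2
image of x: (3/2)x - 1
image of x^2: (29/4)x^2 + (21/2)x + 1/2
image of x^3: (29/8)x^3 - (99/8)x^2 - (63/8)x - 13/4
each image's coordinates form column j of the matrix


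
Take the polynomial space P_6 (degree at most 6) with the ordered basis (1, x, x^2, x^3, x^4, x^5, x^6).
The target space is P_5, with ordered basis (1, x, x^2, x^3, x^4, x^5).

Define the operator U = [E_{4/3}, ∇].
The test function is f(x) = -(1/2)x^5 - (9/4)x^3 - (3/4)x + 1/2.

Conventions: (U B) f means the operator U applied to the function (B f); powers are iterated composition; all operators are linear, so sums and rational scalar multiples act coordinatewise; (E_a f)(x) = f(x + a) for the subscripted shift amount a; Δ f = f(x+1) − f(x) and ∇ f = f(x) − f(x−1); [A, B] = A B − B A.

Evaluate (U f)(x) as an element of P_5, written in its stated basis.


the image equals g(x) = 0

∇ f = -(5/2)x^4 + 5x^3 - (47/4)x^2 + (37/4)x - 7/2
E_{4/3} ∇ f = -(5/2)x^4 - (25/3)x^3 - (221/12)x^2 - (2065/108)x - 1313/162
E_{4/3} f = -(1/2)x^5 - (10/3)x^4 - (401/36)x^3 - (563/27)x^2 - (6691/324)x - 3859/486
∇ E_{4/3} f = -(5/2)x^4 - (25/3)x^3 - (221/12)x^2 - (2065/108)x - 1313/162
[E_{4/3}, ∇] f = 0


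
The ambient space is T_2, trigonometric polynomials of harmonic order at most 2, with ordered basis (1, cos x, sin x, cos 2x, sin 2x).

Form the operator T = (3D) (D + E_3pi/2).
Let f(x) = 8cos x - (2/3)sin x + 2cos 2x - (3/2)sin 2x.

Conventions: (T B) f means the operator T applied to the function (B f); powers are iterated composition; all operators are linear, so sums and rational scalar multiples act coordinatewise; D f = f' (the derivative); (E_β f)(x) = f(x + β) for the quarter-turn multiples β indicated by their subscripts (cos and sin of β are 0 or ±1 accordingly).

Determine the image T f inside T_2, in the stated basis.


g(x) = -15cos 2x + 30sin 2x

D f = -(2/3)cos x - 8sin x - 3cos 2x - 4sin 2x
E_3pi/2 f = (2/3)cos x + 8sin x - 2cos 2x + (3/2)sin 2x
(D + E_3pi/2) f = -5cos 2x - (5/2)sin 2x
D (D + E_3pi/2) f = -5cos 2x + 10sin 2x
(3D) (D + E_3pi/2) f = -15cos 2x + 30sin 2x


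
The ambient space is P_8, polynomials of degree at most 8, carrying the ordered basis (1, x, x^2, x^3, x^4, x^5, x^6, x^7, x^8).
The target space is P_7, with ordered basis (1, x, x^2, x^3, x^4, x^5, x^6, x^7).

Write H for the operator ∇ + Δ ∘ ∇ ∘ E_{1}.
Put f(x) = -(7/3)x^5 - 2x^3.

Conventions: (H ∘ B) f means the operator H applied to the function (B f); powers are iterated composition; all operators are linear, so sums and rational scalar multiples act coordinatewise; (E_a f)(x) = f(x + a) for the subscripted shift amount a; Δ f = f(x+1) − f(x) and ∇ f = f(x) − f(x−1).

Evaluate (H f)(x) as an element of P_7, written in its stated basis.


g(x) = -(35/3)x^4 - (70/3)x^3 - (508/3)x^2 - (473/3)x - 259/3

∇ f = -(35/3)x^4 + (70/3)x^3 - (88/3)x^2 + (53/3)x - 13/3
E_{1} f = -(7/3)x^5 - (35/3)x^4 - (76/3)x^3 - (88/3)x^2 - (53/3)x - 13/3
∇ E_{1} f = -(35/3)x^4 - (70/3)x^3 - (88/3)x^2 - (53/3)x - 13/3
Δ ∇ E_{1} f = -(140/3)x^3 - 140x^2 - (526/3)x - 82
(∇ + Δ ∘ ∇ ∘ E_{1}) f = -(35/3)x^4 - (70/3)x^3 - (508/3)x^2 - (473/3)x - 259/3


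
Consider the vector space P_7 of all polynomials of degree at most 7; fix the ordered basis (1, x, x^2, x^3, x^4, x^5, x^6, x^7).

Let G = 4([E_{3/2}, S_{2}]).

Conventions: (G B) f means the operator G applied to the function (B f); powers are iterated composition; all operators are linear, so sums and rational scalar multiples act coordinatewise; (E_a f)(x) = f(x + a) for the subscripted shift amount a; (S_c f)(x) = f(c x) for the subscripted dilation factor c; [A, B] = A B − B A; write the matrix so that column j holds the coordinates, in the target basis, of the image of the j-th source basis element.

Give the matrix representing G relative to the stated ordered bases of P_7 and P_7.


the matrix is [[0, 6, 27, 189/2, 1215/4, 7533/8, 45927/16, 277749/32]; [0, 0, 24, 162, 756, 6075/2, 22599/2, 321489/8]; [0, 0, 0, 72, 648, 3780, 18225, 158193/2]; [0, 0, 0, 0, 192, 2160, 15120, 85050]; [0, 0, 0, 0, 0, 480, 6480, 52920]; [0, 0, 0, 0, 0, 0, 1152, 18144]; [0, 0, 0, 0, 0, 0, 0, 2688]; [0, 0, 0, 0, 0, 0, 0, 0]] (rows listed top to bottom)

image of 1: 0
image of x: 6
image of x^2: 24x + 27
image of x^3: 72x^2 + 162x + 189/2
image of x^4: 192x^3 + 648x^2 + 756x + 1215/4
image of x^5: 480x^4 + 2160x^3 + 3780x^2 + (6075/2)x + 7533/8
image of x^6: 1152x^5 + 6480x^4 + 15120x^3 + 18225x^2 + (22599/2)x + 45927/16
image of x^7: 2688x^6 + 18144x^5 + 52920x^4 + 85050x^3 + (158193/2)x^2 + (321489/8)x + 277749/32
each image's coordinates form column j of the matrix


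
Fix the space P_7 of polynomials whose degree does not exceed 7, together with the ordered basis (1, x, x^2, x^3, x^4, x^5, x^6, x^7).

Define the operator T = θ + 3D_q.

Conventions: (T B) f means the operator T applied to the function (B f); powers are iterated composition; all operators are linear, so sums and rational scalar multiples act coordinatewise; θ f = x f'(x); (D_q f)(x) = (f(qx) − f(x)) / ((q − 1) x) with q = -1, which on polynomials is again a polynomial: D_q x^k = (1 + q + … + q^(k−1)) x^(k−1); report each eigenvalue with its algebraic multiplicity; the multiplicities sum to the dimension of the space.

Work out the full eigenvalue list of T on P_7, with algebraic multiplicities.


λ = 0 (multiplicity 1), λ = 1 (multiplicity 1), λ = 2 (multiplicity 1), λ = 3 (multiplicity 1), λ = 4 (multiplicity 1), λ = 5 (multiplicity 1), λ = 6 (multiplicity 1), λ = 7 (multiplicity 1)

image of 1: 0
image of x: x + 3
image of x^2: 2x^2
image of x^3: 3x^3 + 3x^2
image of x^4: 4x^4
image of x^5: 5x^5 + 3x^4
image of x^6: 6x^6
image of x^7: 7x^7 + 3x^6
the matrix is upper triangular; its diagonal is (0, 1, 2, 3, 4, 5, 6, 7)
for a triangular matrix the eigenvalues are the diagonal entries, with algebraic multiplicity their repetition count


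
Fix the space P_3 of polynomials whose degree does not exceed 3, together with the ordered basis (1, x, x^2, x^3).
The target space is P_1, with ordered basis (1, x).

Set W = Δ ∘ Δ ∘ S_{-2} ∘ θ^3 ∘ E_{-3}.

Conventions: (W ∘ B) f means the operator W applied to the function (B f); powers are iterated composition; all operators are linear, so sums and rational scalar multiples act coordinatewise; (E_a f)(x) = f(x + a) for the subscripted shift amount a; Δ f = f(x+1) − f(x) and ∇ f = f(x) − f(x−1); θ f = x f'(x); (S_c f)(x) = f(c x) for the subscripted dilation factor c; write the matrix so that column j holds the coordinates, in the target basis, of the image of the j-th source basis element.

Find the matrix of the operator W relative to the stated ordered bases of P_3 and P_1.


image of 1: 0
image of x: 0
image of x^2: 64
image of x^3: -1296x - 1872
each image's coordinates form column j of the matrix

the matrix is [[0, 0, 64, -1872]; [0, 0, 0, -1296]] (rows listed top to bottom)


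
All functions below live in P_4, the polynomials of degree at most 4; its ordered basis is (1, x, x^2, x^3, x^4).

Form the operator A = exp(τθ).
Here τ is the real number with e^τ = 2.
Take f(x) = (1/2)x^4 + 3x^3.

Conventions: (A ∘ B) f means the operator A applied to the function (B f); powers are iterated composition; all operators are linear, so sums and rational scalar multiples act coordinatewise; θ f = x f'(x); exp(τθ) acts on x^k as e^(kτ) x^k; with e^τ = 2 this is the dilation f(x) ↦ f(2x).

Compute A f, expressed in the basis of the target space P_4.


the result is g(x) = 8x^4 + 24x^3

exp(τθ) x^k = e^(kτ) x^k; with e^τ = 2 this sends x^k to 2^k x^k
x^3 ↦ 8 x^3
x^4 ↦ 16 x^4
applying this coordinatewise to f: exp(τθ) f = 8x^4 + 24x^3


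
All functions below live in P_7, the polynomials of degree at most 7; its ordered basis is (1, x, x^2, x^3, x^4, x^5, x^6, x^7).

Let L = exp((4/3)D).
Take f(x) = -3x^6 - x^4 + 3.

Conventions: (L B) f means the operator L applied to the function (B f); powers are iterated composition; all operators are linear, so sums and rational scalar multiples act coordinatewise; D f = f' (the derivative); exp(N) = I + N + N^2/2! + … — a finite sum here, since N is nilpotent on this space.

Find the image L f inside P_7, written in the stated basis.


g(x) = -3x^6 - 24x^5 - 81x^4 - (1328/9)x^3 - (1376/9)x^2 - (256/3)x - 4135/243

order-1 term: -24x^5 - (16/3)x^3
order-2 term: -80x^4 - (32/3)x^2
order-3 term: -(1280/9)x^3 - (256/27)x
order-4 term: -(1280/9)x^2 - 256/81
order-5 term: -(2048/27)x
order-6 term: -4096/243
the series for exp((4/3)D) f terminates at order 6
exp((4/3)D) f = -3x^6 - 24x^5 - 81x^4 - (1328/9)x^3 - (1376/9)x^2 - (256/3)x - 4135/243


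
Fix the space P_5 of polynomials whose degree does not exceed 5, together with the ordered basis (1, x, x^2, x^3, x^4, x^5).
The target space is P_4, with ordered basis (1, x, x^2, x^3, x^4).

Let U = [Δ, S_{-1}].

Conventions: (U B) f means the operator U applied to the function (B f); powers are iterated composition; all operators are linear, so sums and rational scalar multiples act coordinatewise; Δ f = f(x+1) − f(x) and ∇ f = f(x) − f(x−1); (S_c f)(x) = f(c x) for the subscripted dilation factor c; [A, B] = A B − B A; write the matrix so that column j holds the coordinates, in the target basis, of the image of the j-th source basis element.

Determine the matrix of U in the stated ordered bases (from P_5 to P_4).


the matrix is [[0, -2, 0, -2, 0, -2]; [0, 0, 4, 0, 8, 0]; [0, 0, 0, -6, 0, -20]; [0, 0, 0, 0, 8, 0]; [0, 0, 0, 0, 0, -10]] (rows listed top to bottom)

image of 1: 0
image of x: -2
image of x^2: 4x
image of x^3: -6x^2 - 2
image of x^4: 8x^3 + 8x
image of x^5: -10x^4 - 20x^2 - 2
each image's coordinates form column j of the matrix


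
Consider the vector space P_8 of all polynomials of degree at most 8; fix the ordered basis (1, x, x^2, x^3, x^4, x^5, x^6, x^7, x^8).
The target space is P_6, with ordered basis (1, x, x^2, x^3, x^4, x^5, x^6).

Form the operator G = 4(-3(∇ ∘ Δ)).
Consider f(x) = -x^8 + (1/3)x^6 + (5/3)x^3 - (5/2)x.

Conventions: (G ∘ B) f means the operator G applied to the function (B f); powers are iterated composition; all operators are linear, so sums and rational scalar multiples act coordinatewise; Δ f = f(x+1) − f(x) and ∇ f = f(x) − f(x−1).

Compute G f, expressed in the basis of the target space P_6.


Δ f = -8x^7 - 28x^6 - 54x^5 - 65x^4 - (148/3)x^3 - 18x^2 - x - 3/2
∇ Δ f = -56x^6 - 130x^4 - 46x^2 + 10x - 4/3
(-3(∇ ∘ Δ)) f = 168x^6 + 390x^4 + 138x^2 - 30x + 4
(4(-3(∇ ∘ Δ))) f = 672x^6 + 1560x^4 + 552x^2 - 120x + 16

the image equals g(x) = 672x^6 + 1560x^4 + 552x^2 - 120x + 16


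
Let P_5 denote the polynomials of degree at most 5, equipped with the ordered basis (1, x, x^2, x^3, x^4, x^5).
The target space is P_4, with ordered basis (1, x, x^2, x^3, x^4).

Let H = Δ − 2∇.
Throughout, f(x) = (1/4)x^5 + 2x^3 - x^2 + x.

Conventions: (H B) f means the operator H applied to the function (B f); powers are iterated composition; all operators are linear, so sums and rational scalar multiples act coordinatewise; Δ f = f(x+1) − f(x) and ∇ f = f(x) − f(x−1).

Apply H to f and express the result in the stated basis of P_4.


Δ f = (5/4)x^4 + (5/2)x^3 + (17/2)x^2 + (21/4)x + 9/4
∇ f = (5/4)x^4 - (5/2)x^3 + (17/2)x^2 - (37/4)x + 17/4
(-2∇) f = -(5/2)x^4 + 5x^3 - 17x^2 + (37/2)x - 17/2
(Δ − 2∇) f = -(5/4)x^4 + (15/2)x^3 - (17/2)x^2 + (95/4)x - 25/4

the image equals g(x) = -(5/4)x^4 + (15/2)x^3 - (17/2)x^2 + (95/4)x - 25/4


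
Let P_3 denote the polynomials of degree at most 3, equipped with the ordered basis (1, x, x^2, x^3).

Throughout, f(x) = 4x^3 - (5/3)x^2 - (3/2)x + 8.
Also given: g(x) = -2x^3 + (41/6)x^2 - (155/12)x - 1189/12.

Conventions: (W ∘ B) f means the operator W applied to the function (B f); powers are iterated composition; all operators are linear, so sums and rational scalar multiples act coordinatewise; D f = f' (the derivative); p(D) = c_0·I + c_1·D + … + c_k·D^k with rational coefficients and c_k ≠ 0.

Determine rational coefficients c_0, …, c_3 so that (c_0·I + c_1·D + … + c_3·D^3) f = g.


D^0 f = 4x^3 - (5/3)x^2 - (3/2)x + 8
D^1 f = 12x^2 - (10/3)x - 3/2
D^2 f = 24x - 10/3
D^3 f = 24
matching coefficients of g against c_0 f + c_1 Df + … from the top degree down determines the c_i
solution: c_0 = -1/2, c_1 = 1/2, c_2 = -1/2, c_3 = -4

p(D) = -(1/2)·I + (1/2)·D − (1/2)·D^2 − 4·D^3, i.e. c_0 = -1/2, c_1 = 1/2, c_2 = -1/2, c_3 = -4


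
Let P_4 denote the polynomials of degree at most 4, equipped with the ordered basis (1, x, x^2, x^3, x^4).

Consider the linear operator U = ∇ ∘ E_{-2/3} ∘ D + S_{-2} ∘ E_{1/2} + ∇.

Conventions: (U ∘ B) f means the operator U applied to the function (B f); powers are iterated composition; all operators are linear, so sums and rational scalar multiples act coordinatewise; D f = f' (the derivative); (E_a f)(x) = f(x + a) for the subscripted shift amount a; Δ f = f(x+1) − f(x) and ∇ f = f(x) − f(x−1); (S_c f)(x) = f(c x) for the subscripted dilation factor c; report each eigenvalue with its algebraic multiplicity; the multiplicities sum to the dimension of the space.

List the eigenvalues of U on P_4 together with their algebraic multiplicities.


λ = -8 (multiplicity 1), λ = -2 (multiplicity 1), λ = 1 (multiplicity 1), λ = 4 (multiplicity 1), λ = 16 (multiplicity 1)

image of 1: 1
image of x: -2x + 3/2
image of x^2: 4x^2 + 5/4
image of x^3: -8x^3 + 9x^2 + (3/2)x - 47/8
image of x^4: 16x^4 - 12x^3 + 12x^2 - 25x + 787/48
the matrix is upper triangular; its diagonal is (1, -2, 4, -8, 16)
for a triangular matrix the eigenvalues are the diagonal entries, with algebraic multiplicity their repetition count


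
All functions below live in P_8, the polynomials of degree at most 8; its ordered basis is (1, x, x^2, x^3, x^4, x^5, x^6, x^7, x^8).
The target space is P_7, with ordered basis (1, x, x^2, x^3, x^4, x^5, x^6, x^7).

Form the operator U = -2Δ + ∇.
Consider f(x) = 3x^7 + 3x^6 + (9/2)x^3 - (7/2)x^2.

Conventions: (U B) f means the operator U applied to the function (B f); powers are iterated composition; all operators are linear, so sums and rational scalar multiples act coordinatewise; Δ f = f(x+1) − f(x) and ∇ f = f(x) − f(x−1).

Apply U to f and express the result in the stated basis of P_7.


Δ f = 21x^6 + 81x^5 + 150x^4 + 165x^3 + (243/2)x^2 + (91/2)x + 7
(-2Δ) f = -42x^6 - 162x^5 - 300x^4 - 330x^3 - 243x^2 - 91x - 14
∇ f = 21x^6 - 45x^5 + 60x^4 - 45x^3 + (63/2)x^2 - (47/2)x + 8
(-2Δ + ∇) f = -21x^6 - 207x^5 - 240x^4 - 375x^3 - (423/2)x^2 - (229/2)x - 6

g(x) = -21x^6 - 207x^5 - 240x^4 - 375x^3 - (423/2)x^2 - (229/2)x - 6


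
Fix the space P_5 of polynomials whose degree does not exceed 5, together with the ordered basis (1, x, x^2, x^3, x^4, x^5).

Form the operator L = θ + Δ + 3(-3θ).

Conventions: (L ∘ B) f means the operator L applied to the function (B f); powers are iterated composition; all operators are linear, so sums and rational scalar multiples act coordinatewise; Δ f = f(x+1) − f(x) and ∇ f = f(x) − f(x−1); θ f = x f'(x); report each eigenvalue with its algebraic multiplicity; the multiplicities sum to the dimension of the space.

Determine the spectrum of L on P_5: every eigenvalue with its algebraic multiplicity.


λ = -40 (multiplicity 1), λ = -32 (multiplicity 1), λ = -24 (multiplicity 1), λ = -16 (multiplicity 1), λ = -8 (multiplicity 1), λ = 0 (multiplicity 1)

image of 1: 0
image of x: -8x + 1
image of x^2: -16x^2 + 2x + 1
image of x^3: -24x^3 + 3x^2 + 3x + 1
image of x^4: -32x^4 + 4x^3 + 6x^2 + 4x + 1
image of x^5: -40x^5 + 5x^4 + 10x^3 + 10x^2 + 5x + 1
the matrix is upper triangular; its diagonal is (0, -8, -16, -24, -32, -40)
for a triangular matrix the eigenvalues are the diagonal entries, with algebraic multiplicity their repetition count


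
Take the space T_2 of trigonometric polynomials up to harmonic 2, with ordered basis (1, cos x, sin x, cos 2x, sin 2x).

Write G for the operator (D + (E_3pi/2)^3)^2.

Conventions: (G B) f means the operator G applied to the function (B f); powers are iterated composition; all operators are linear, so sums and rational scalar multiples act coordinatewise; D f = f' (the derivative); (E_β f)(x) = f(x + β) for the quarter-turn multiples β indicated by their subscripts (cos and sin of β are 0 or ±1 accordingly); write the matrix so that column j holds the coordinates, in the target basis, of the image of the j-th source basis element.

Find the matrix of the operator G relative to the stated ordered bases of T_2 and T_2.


the matrix is [[1, 0, 0, 0, 0]; [0, -4, 0, 0, 0]; [0, 0, -4, 0, 0]; [0, 0, 0, -3, -4]; [0, 0, 0, 4, -3]] (rows listed top to bottom)

image of 1: 1
image of cos x: -4cos x
image of sin x: -4sin x
image of cos 2x: -3cos 2x + 4sin 2x
image of sin 2x: -4cos 2x - 3sin 2x
each image's coordinates form column j of the matrix


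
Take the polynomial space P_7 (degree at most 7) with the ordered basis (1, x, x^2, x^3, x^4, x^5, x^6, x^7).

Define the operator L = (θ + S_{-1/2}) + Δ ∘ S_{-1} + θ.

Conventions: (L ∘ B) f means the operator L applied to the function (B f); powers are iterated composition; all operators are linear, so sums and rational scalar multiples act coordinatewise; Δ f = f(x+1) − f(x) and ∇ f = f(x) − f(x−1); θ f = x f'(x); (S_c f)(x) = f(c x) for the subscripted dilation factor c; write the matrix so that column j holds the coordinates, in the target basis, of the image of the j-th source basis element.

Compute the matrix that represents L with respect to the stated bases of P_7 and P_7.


the matrix is [[1, -1, 1, -1, 1, -1, 1, -1]; [0, 3/2, 2, -3, 4, -5, 6, -7]; [0, 0, 17/4, -3, 6, -10, 15, -21]; [0, 0, 0, 47/8, 4, -10, 20, -35]; [0, 0, 0, 0, 129/16, -5, 15, -35]; [0, 0, 0, 0, 0, 319/32, 6, -21]; [0, 0, 0, 0, 0, 0, 769/64, -7]; [0, 0, 0, 0, 0, 0, 0, 1791/128]] (rows listed top to bottom)

image of 1: 1
image of x: (3/2)x - 1
image of x^2: (17/4)x^2 + 2x + 1
image of x^3: (47/8)x^3 - 3x^2 - 3x - 1
image of x^4: (129/16)x^4 + 4x^3 + 6x^2 + 4x + 1
image of x^5: (319/32)x^5 - 5x^4 - 10x^3 - 10x^2 - 5x - 1
image of x^6: (769/64)x^6 + 6x^5 + 15x^4 + 20x^3 + 15x^2 + 6x + 1
image of x^7: (1791/128)x^7 - 7x^6 - 21x^5 - 35x^4 - 35x^3 - 21x^2 - 7x - 1
each image's coordinates form column j of the matrix


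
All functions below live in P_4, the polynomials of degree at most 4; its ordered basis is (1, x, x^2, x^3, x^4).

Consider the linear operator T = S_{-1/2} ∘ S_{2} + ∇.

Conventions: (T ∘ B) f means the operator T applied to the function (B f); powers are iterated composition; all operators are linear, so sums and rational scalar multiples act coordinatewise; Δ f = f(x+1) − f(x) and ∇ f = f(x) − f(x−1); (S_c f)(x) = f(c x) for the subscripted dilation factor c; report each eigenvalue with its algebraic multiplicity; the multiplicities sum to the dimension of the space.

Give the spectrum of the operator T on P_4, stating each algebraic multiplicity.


image of 1: 1
image of x: -x + 1
image of x^2: x^2 + 2x - 1
image of x^3: -x^3 + 3x^2 - 3x + 1
image of x^4: x^4 + 4x^3 - 6x^2 + 4x - 1
the matrix is upper triangular; its diagonal is (1, -1, 1, -1, 1)
for a triangular matrix the eigenvalues are the diagonal entries, with algebraic multiplicity their repetition count

λ = -1 (multiplicity 2), λ = 1 (multiplicity 3)


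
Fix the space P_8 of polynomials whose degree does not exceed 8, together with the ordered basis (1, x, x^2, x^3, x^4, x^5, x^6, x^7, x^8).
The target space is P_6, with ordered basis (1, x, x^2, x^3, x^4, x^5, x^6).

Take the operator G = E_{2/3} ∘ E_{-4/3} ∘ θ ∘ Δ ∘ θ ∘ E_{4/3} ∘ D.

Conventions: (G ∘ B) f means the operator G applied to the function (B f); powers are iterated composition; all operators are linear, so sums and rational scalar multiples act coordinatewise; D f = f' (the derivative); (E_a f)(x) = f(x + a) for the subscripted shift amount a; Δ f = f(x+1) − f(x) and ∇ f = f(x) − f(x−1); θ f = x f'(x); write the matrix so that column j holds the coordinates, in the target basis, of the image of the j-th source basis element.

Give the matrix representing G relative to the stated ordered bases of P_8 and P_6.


image of 1: 0
image of x: 0
image of x^2: 0
image of x^3: 12x - 8
image of x^4: 72x^2 + 4x - 104/3
image of x^5: 240x^3 + 240x^2 - (320/3)x - 320/3
image of x^6: 600x^4 + 1220x^3 + 400x^2 - (4970/9)x - 7820/27
image of x^7: 1260x^5 + 3920x^4 + (11480/3)x^3 - (140/3)x^2 - (53396/27)x - 59528/81
image of x^8: 2352x^6 + 9912x^5 + (47600/3)x^4 + (82040/9)x^3 - (10304/3)x^2 - (491288/81)x - 143920/81
each image's coordinates form column j of the matrix

the matrix is [[0, 0, 0, -8, -104/3, -320/3, -7820/27, -59528/81, -143920/81]; [0, 0, 0, 12, 4, -320/3, -4970/9, -53396/27, -491288/81]; [0, 0, 0, 0, 72, 240, 400, -140/3, -10304/3]; [0, 0, 0, 0, 0, 240, 1220, 11480/3, 82040/9]; [0, 0, 0, 0, 0, 0, 600, 3920, 47600/3]; [0, 0, 0, 0, 0, 0, 0, 1260, 9912]; [0, 0, 0, 0, 0, 0, 0, 0, 2352]] (rows listed top to bottom)


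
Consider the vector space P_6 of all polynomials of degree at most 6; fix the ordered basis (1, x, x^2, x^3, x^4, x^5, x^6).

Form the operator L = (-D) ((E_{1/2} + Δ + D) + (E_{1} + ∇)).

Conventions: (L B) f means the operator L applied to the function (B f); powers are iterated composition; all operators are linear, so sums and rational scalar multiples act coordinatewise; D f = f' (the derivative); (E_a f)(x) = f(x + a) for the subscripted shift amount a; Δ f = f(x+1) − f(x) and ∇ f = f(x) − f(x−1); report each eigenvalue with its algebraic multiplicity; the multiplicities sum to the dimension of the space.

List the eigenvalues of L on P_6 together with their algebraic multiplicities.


image of 1: 0
image of x: -2
image of x^2: -4x - 9
image of x^3: -6x^2 - 27x - 15/4
image of x^4: -8x^3 - 54x^2 - 15x - 25/2
image of x^5: -10x^4 - 90x^3 - (75/2)x^2 - (125/2)x - 85/16
image of x^6: -12x^5 - 135x^4 - 75x^3 - (375/2)x^2 - (255/8)x - 291/16
the matrix is upper triangular; its diagonal is (0, 0, 0, 0, 0, 0, 0)
for a triangular matrix the eigenvalues are the diagonal entries, with algebraic multiplicity their repetition count

λ = 0 (multiplicity 7)


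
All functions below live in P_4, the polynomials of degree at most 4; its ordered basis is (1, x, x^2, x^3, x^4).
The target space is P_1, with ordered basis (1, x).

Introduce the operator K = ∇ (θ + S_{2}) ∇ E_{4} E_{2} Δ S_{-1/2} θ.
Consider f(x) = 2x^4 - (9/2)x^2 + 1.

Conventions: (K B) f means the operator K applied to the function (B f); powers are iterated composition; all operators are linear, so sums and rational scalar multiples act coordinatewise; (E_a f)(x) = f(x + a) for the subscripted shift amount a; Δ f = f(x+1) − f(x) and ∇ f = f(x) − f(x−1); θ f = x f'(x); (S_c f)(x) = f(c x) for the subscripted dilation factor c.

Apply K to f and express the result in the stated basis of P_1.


θ f = 8x^4 - 9x^2
S_{-1/2} θ f = (1/2)x^4 - (9/4)x^2
Δ S_{-1/2} θ f = 2x^3 + 3x^2 - (5/2)x - 7/4
E_{2} Δ S_{-1/2} θ f = 2x^3 + 15x^2 + (67/2)x + 85/4
E_{4} (E_{2} Δ S_{-1/2}) θ f = 2x^3 + 39x^2 + (499/2)x + 2093/4
∇ E_{4} (E_{2} Δ S_{-1/2}) θ f = 6x^2 + 72x + 425/2
θ (∇ E_{4}) (E_{2} Δ S_{-1/2}) θ f = 12x^2 + 72x
S_{2} (∇ E_{4}) (E_{2} Δ S_{-1/2}) θ f = 24x^2 + 144x + 425/2
(θ + S_{2}) (∇ E_{4}) (E_{2} Δ S_{-1/2}) θ f = 36x^2 + 216x + 425/2
∇ (θ + S_{2}) (∇ E_{4}) (E_{2} Δ S_{-1/2}) θ f = 72x + 180

g(x) = 72x + 180


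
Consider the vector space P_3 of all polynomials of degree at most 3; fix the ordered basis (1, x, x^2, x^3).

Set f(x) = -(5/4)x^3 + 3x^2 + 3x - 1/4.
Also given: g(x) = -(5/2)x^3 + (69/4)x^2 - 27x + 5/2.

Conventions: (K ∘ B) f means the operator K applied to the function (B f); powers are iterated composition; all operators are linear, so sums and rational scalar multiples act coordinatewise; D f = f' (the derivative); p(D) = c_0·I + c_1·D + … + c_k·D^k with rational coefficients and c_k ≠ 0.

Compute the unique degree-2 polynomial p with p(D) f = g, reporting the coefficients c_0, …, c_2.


D^0 f = -(5/4)x^3 + 3x^2 + 3x - 1/4
D^1 f = -(15/4)x^2 + 6x + 3
D^2 f = -(15/2)x + 6
matching coefficients of g against c_0 f + c_1 Df + … from the top degree down determines the c_i
solution: c_0 = 2, c_1 = -3, c_2 = 2

c_0 = 2, c_1 = -3, c_2 = 2


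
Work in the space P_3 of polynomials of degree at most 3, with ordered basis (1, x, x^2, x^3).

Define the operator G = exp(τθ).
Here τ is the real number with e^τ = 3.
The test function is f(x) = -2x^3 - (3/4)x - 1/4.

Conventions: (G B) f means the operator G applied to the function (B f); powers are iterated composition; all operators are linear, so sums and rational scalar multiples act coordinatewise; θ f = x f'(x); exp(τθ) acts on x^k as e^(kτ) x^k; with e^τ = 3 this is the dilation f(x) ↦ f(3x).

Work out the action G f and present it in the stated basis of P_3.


the image equals g(x) = -54x^3 - (9/4)x - 1/4

exp(τθ) x^k = e^(kτ) x^k; with e^τ = 3 this sends x^k to 3^k x^k
x ↦ 3 x
x^3 ↦ 27 x^3
applying this coordinatewise to f: exp(τθ) f = -54x^3 - (9/4)x - 1/4


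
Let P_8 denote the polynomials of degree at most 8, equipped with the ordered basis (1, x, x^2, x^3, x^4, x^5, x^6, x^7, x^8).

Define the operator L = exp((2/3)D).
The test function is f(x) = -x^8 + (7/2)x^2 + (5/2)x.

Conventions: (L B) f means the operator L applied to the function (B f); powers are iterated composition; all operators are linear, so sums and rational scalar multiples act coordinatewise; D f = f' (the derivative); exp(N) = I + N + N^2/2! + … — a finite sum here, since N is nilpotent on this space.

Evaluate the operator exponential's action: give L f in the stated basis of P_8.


the image equals g(x) = -x^8 - (16/3)x^7 - (112/9)x^6 - (448/27)x^5 - (1120/81)x^4 - (1792/243)x^3 + (1519/1458)x^2 + (29299/4374)x + 20885/6561

order-1 term: -(16/3)x^7 + (14/3)x + 5/3
order-2 term: -(112/9)x^6 + 14/9
order-3 term: -(448/27)x^5
order-4 term: -(1120/81)x^4
order-5 term: -(1792/243)x^3
order-6 term: -(1792/729)x^2
order-7 term: -(1024/2187)x
order-8 term: -256/6561
the series for exp((2/3)D) f terminates at order 8
exp((2/3)D) f = -x^8 - (16/3)x^7 - (112/9)x^6 - (448/27)x^5 - (1120/81)x^4 - (1792/243)x^3 + (1519/1458)x^2 + (29299/4374)x + 20885/6561


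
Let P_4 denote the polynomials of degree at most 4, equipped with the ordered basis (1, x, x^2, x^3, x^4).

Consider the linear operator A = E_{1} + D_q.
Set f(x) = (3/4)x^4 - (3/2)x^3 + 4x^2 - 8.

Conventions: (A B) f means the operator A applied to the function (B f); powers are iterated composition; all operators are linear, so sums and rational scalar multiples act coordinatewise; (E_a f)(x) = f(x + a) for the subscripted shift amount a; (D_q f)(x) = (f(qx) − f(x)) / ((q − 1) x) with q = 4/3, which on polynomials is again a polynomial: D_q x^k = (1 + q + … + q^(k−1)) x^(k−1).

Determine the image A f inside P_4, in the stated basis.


the image equals g(x) = (3/4)x^4 + (229/36)x^3 - (13/6)x^2 + (95/6)x - 19/4

E_{1} f = (3/4)x^4 + (3/2)x^3 + 4x^2 + (13/2)x - 19/4
D_q f = (175/36)x^3 - (37/6)x^2 + (28/3)x
(E_{1} + D_q) f = (3/4)x^4 + (229/36)x^3 - (13/6)x^2 + (95/6)x - 19/4


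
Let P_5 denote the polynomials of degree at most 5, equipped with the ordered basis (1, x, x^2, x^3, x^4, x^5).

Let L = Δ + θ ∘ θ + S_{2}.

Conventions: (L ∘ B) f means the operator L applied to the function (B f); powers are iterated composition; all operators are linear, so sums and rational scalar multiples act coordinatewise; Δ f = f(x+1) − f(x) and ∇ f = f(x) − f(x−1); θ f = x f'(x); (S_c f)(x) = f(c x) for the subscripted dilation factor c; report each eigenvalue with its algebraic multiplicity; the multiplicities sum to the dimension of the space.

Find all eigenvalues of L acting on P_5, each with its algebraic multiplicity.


λ = 1 (multiplicity 1), λ = 3 (multiplicity 1), λ = 8 (multiplicity 1), λ = 17 (multiplicity 1), λ = 32 (multiplicity 1), λ = 57 (multiplicity 1)

image of 1: 1
image of x: 3x + 1
image of x^2: 8x^2 + 2x + 1
image of x^3: 17x^3 + 3x^2 + 3x + 1
image of x^4: 32x^4 + 4x^3 + 6x^2 + 4x + 1
image of x^5: 57x^5 + 5x^4 + 10x^3 + 10x^2 + 5x + 1
the matrix is upper triangular; its diagonal is (1, 3, 8, 17, 32, 57)
for a triangular matrix the eigenvalues are the diagonal entries, with algebraic multiplicity their repetition count


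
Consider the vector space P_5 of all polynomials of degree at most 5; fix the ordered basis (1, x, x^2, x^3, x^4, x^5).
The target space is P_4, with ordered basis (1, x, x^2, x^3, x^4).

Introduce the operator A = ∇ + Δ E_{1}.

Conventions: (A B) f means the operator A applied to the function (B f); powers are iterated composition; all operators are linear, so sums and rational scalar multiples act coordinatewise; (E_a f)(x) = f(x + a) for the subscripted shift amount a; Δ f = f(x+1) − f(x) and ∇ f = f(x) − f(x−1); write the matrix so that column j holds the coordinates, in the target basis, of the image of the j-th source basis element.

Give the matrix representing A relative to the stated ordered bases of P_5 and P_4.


the matrix is [[0, 2, 2, 8, 14, 32]; [0, 0, 4, 6, 32, 70]; [0, 0, 0, 6, 12, 80]; [0, 0, 0, 0, 8, 20]; [0, 0, 0, 0, 0, 10]] (rows listed top to bottom)

image of 1: 0
image of x: 2
image of x^2: 4x + 2
image of x^3: 6x^2 + 6x + 8
image of x^4: 8x^3 + 12x^2 + 32x + 14
image of x^5: 10x^4 + 20x^3 + 80x^2 + 70x + 32
each image's coordinates form column j of the matrix


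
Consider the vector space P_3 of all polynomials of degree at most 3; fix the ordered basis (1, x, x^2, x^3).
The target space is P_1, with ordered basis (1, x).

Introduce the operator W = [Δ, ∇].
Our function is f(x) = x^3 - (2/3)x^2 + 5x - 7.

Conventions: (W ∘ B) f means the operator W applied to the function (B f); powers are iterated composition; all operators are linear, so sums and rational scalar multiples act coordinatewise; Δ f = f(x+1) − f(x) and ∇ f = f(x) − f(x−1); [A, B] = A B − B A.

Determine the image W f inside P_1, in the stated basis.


∇ f = 3x^2 - (13/3)x + 20/3
Δ ∇ f = 6x - 4/3
Δ f = 3x^2 + (5/3)x + 16/3
∇ Δ f = 6x - 4/3
[Δ, ∇] f = 0

the image equals g(x) = 0


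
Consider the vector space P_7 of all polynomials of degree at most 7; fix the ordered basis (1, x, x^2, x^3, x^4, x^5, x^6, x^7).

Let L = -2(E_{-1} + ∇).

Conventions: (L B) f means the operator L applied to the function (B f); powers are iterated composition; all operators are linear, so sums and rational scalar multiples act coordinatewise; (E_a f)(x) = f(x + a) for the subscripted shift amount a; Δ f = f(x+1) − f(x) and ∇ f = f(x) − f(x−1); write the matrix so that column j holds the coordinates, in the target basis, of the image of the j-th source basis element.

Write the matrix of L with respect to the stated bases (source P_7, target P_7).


image of 1: -2
image of x: -2x
image of x^2: -2x^2
image of x^3: -2x^3
image of x^4: -2x^4
image of x^5: -2x^5
image of x^6: -2x^6
image of x^7: -2x^7
each image's coordinates form column j of the matrix

the matrix is [[-2, 0, 0, 0, 0, 0, 0, 0]; [0, -2, 0, 0, 0, 0, 0, 0]; [0, 0, -2, 0, 0, 0, 0, 0]; [0, 0, 0, -2, 0, 0, 0, 0]; [0, 0, 0, 0, -2, 0, 0, 0]; [0, 0, 0, 0, 0, -2, 0, 0]; [0, 0, 0, 0, 0, 0, -2, 0]; [0, 0, 0, 0, 0, 0, 0, -2]] (rows listed top to bottom)


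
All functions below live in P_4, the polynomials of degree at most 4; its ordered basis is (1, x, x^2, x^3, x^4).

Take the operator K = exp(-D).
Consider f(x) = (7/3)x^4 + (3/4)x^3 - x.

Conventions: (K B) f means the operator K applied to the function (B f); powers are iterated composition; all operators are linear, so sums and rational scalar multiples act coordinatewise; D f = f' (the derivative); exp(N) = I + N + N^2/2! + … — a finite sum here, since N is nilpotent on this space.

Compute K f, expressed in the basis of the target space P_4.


g(x) = (7/3)x^4 - (103/12)x^3 + (47/4)x^2 - (97/12)x + 31/12

order-1 term: -(28/3)x^3 - (9/4)x^2 + 1
order-2 term: 14x^2 + (9/4)x
order-3 term: -(28/3)x - 3/4
order-4 term: 7/3
the series for exp(-D) f terminates at order 4
exp(-D) f = (7/3)x^4 - (103/12)x^3 + (47/4)x^2 - (97/12)x + 31/12
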